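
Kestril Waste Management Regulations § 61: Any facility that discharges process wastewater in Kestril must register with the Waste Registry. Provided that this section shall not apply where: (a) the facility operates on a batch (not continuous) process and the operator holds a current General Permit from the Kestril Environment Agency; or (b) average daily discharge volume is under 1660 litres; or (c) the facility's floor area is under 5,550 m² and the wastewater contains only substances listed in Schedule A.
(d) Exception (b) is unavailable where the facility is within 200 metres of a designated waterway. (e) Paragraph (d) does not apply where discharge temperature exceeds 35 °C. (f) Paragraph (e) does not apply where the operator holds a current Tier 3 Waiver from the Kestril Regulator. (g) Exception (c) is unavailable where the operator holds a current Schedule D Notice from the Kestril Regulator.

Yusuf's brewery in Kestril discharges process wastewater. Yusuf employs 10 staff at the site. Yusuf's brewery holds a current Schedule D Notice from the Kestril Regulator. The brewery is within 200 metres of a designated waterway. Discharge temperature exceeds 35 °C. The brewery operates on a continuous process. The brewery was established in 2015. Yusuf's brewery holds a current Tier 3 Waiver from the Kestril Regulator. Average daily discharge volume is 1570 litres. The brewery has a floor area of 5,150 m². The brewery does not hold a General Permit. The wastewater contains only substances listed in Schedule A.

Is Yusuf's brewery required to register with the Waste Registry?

Yes — Yusuf's brewery must register with the Waste Registry.

Exception (a) requires that the facility operates on a batch (not continuous) process; but the facility operates on a continuous process, so (a) is unavailable.
All of (b)'s requirements are met (average daily discharge volume is 1570 litres, under the 1660 litres limit). But applying paragraphs (d)–(f): (d) is engaged — the brewery is within 200 m of a designated waterway. (e) would limit (d) — discharge temperature exceeds 35 °C — but (f) sets (e) aside: (f) operates against (e): a current Tier 3 Waiver is held. (b) is therefore removed.
Exception (c): the facility's floor area is 5,150 m², under the 5,550 m² limit; the wastewater is Schedule-A-only — every condition holds. However, paragraph (g) must be considered: (g) operates against (c): a current Schedule D Notice is held. Exception (c) does not apply.
No exception displaces § 61.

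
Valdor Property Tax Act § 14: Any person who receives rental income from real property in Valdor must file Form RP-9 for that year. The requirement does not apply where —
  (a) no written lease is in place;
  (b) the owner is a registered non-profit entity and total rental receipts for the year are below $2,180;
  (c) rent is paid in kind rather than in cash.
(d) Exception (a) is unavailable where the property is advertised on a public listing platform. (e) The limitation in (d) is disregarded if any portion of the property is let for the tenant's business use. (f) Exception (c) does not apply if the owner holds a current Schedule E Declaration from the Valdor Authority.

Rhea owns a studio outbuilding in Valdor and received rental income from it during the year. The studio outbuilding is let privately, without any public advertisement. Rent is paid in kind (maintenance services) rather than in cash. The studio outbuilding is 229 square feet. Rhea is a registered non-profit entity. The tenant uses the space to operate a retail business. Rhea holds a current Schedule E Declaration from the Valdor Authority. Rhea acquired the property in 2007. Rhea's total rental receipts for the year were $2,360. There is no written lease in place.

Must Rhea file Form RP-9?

Exception (a): there is no written lease — every condition holds. Under paragraphs (d)–(e): (d), which would limit (a), is inapplicable: the property is let privately without advertisement. (a) remains available.
Exception (b) requires that total rental receipts for the year are below $2,180; but total rental receipts for the year are $2,360, not below $2,180, so (b) is unavailable.
All of (c)'s requirements are met (rent is paid in kind). But applying paragraph (f): (f) applies — a current Schedule E Declaration is held. So (c) is unavailable.

No — exception (a) applies; Rhea is not required to file Form RP-9.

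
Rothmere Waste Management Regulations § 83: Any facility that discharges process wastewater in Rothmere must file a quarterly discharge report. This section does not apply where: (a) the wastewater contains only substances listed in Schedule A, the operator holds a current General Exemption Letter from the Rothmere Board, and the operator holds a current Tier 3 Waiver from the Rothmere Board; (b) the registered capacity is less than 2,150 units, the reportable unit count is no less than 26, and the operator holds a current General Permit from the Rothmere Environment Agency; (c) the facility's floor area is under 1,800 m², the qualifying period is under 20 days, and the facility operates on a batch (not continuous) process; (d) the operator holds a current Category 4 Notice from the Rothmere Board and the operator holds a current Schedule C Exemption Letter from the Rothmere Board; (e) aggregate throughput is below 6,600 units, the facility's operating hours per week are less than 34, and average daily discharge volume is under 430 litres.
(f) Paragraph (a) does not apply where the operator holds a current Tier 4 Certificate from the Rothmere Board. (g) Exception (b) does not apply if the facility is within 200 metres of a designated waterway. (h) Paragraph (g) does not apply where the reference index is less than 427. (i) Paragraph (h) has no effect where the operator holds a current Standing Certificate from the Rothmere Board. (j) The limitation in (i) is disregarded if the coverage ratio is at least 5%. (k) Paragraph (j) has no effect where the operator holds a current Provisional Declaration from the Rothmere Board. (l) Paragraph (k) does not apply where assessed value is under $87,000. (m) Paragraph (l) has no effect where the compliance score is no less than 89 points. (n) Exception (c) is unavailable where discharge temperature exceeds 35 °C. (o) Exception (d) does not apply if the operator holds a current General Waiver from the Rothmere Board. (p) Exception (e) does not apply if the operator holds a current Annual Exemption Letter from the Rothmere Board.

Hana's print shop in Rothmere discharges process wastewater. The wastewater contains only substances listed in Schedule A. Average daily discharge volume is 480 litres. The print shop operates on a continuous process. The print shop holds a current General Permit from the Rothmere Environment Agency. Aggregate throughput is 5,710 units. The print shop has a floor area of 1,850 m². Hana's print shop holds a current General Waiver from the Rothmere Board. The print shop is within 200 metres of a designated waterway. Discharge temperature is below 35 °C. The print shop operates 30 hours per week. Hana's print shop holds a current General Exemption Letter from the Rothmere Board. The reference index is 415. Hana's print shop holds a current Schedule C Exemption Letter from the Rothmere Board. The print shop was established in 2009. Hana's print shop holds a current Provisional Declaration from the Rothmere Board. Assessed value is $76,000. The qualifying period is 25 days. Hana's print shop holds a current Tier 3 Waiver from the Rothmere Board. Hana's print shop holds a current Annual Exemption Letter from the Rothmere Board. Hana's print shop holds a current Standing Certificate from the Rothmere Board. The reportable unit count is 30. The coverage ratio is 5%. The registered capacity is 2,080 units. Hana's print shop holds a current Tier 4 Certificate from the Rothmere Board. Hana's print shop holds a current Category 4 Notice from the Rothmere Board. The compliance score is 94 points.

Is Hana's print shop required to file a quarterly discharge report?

Exception (a)'s conditions are all satisfied: the wastewater is Schedule-A-only; a current General Exemption Letter is held; a current Tier 3 Waiver is held. But applying paragraph (f): (f) operates against (a): a current Tier 4 Certificate is held. So (a) is unavailable.
Exception (b): the registered capacity is 2,080 units, less than the 2,150 units limit; the reportable unit count is 30, meeting the 26 threshold; a current General Permit is held — every condition holds. But: (g) is triggered — the print shop is within 200 m of a designated waterway. (h) operates (the reference index is 415, less than the 427 limit), but is itself disapplied by (i): (i) applies — a current Standing Certificate is held. (j) is engaged (the coverage ratio is 5%, meeting the 5% threshold), but is set aside by (k): (k) operates — a current Provisional Declaration is held. (l) would limit (k) — assessed value is $76,000, under the $87,000 limit — but (m) sets (l) aside: (m) operates against (l): the compliance score is 94 points, meeting the 89 points threshold. Exception (b) does not apply.
Exception (c) does not apply: the facility's floor area is 1,850 m², not under 1,800 m².
Exception (d): a current Category 4 Notice is held; a current Schedule C Exemption Letter is held — every condition holds. But: (o) operates against (d): a current General Waiver is held. Exception (d) does not apply.
Exception (e) requires that average daily discharge volume is under 430 litres; but average daily discharge volume is 480 litres, not under 430 litres, so (e) is unavailable.
No exception displaces § 83.

Yes — Hana's print shop must file a quarterly discharge report.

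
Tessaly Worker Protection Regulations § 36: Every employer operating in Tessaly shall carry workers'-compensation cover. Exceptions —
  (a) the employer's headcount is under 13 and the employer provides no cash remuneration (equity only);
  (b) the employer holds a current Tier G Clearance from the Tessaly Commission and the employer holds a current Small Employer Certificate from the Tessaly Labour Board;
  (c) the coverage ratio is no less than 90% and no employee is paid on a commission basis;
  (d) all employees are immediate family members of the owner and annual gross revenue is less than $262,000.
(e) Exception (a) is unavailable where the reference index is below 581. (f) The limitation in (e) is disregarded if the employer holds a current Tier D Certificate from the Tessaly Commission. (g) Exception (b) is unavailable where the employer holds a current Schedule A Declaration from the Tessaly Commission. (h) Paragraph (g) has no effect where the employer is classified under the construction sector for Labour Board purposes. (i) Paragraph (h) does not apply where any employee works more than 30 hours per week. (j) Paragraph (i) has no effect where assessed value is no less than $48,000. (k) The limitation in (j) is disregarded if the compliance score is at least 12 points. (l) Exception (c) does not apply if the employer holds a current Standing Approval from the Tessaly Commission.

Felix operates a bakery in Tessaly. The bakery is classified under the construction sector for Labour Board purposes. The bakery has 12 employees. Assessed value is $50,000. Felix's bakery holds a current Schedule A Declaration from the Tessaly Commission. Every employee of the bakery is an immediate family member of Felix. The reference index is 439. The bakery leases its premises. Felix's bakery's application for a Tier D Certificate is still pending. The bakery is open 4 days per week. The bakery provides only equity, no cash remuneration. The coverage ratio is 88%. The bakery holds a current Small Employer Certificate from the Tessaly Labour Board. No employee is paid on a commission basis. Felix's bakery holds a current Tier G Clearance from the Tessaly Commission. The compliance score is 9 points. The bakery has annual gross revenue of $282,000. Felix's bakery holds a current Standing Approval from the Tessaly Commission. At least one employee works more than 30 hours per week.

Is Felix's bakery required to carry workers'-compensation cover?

No — exception (b) applies; Felix's bakery is not required to carry workers'-compensation cover.

Exception (a) is satisfied on its face — the employer's headcount is 12, under the 13 limit; remuneration is equity-only. But applying paragraphs (e)–(f): (e) operates against (a): the reference index is 439, below the 581 limit. (f), which would lift (e), is not triggered — there is no Tier D Certificate in force. Exception (a) does not apply.
Exception (b) is satisfied on its face — a current Tier G Clearance is held; a current Small Employer Certificate is held. Applying paragraphs (g)–(k): (g) would limit (b) — a current Schedule A Declaration is held — but (h) sets (g) aside: (h) operates against (g): the bakery is classified under the construction sector. (i) operates (at least one employee exceeds 30 hours/week), but is overridden by (j): (j) is triggered — assessed value is $50,000, meeting the $48,000 threshold. (k), which would lift (j), is inapplicable — the compliance score is 9 points, short of 12 points. Exception (b) stands.
Exception (c) requires that the coverage ratio is no less than 90%; but the coverage ratio is 88%, short of 90%, so (c) is unavailable.
Exception (d) requires that annual gross revenue is less than $262,000; but annual gross revenue is $282,000, not less than $262,000, so (d) is unavailable.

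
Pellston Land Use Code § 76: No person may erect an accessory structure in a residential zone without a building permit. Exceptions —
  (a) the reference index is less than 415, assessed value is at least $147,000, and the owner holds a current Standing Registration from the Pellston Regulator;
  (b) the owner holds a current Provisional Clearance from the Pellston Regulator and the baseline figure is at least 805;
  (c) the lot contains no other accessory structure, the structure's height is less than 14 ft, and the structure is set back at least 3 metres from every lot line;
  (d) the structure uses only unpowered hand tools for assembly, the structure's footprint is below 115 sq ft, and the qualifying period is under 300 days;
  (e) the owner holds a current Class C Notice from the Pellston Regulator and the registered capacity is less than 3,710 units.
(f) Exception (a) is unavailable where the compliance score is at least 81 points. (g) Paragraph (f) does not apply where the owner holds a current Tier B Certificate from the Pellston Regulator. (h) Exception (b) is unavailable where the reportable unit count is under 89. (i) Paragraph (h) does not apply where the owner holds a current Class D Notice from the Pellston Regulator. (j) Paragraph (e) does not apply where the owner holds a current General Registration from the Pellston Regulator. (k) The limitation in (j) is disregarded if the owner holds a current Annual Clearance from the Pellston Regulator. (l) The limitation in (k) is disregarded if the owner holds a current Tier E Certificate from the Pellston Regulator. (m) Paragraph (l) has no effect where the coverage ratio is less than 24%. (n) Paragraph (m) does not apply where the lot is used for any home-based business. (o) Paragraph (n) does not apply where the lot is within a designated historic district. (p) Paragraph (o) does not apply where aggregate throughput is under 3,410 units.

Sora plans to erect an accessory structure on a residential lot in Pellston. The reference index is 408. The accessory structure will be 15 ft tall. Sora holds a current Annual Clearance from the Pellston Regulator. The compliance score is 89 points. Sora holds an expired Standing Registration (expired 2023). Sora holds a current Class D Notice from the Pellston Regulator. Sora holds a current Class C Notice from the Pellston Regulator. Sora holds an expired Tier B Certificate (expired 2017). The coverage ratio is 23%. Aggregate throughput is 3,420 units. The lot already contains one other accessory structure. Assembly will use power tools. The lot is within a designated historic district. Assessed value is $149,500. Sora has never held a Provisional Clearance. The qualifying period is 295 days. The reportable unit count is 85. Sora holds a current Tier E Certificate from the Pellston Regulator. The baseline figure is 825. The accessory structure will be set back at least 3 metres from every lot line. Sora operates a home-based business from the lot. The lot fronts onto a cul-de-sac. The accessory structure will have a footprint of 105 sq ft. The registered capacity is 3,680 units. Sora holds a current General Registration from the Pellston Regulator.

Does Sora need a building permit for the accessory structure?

Exception (a) fails — there is no Standing Registration in force.
Exception (b) does not apply: no current Provisional Clearance is held.
Exception (c) requires that the lot contains no other accessory structure; but the lot already has another accessory structure, so (c) is unavailable.
Exception (d) fails — assembly uses power tools.
All of (e)'s requirements are met (a current Class C Notice is held; the registered capacity is 3,680 units, less than the 3,710 units limit). As to paragraphs (j)–(p): (j) is engaged (a current General Registration is held), but is overridden by (k): (k) operates against (j): a current Annual Clearance is held. (l) operates (a current Tier E Certificate is held), but is displaced by (m): (m) is triggered — the coverage ratio is 23%, less than the 24% limit. (n) is engaged (a home-based business operates on the lot), but is set aside by (o): (o) operates — the lot is in a historic district. (p), which would lift (o), is not triggered — aggregate throughput is 3,420 units, not under 3,410 units. Exception (e) stands.

No — exception (e) applies; Sora does not need a building permit.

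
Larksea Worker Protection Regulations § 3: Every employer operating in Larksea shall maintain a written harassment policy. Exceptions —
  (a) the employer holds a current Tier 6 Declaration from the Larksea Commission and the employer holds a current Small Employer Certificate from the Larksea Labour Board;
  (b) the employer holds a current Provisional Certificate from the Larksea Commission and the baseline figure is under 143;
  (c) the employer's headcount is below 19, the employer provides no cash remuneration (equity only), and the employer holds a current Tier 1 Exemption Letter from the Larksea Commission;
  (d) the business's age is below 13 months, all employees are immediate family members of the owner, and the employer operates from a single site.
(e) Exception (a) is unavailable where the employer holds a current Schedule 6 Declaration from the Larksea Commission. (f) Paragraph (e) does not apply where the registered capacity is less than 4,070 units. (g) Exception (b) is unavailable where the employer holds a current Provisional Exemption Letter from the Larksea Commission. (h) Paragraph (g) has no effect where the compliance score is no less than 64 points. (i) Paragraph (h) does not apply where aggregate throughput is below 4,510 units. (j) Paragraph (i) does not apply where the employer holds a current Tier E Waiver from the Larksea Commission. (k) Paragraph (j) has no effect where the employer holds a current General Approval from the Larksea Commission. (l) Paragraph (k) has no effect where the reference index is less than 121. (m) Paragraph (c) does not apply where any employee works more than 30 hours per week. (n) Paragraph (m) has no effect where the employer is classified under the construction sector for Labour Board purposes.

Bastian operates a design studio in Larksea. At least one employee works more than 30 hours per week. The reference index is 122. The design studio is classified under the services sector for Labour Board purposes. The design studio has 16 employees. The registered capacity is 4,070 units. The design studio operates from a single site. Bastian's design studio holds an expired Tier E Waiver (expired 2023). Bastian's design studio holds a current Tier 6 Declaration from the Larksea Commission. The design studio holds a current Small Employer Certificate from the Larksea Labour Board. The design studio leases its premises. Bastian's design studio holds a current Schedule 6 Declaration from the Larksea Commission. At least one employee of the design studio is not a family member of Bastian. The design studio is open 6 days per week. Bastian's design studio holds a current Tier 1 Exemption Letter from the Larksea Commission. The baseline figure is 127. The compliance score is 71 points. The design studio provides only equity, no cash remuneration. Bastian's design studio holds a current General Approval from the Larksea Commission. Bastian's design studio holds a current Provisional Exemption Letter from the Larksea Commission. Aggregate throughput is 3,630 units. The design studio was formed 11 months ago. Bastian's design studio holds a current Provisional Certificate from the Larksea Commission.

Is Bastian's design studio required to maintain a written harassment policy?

Yes — Bastian's design studio must maintain a written harassment policy.

Exception (a): a current Tier 6 Declaration is held; a current Small Employer Certificate is held — every condition holds. Turning to paragraphs (e)–(f): (e) operates against (a): a current Schedule 6 Declaration is held. (f), which would lift (e), does not operate here — the registered capacity is 4,070 units, not less than 4,070 units. So (a) is unavailable.
Exception (b)'s conditions are all satisfied: a current Provisional Certificate is held; the baseline figure is 127, under the 143 limit. Turning to paragraphs (g)–(l): (g) operates against (b): a current Provisional Exemption Letter is held. (h) would limit (g) — the compliance score is 71 points, meeting the 64 points threshold — but (i) sets (h) aside: (i) operates against (h): aggregate throughput is 3,630 units, below the 4,510 units limit. (j), which would lift (i), is not engaged — no current Tier E Waiver is held. Exception (b) does not apply.
Exception (c)'s conditions are all satisfied: the employer's headcount is 16, below the 19 limit; remuneration is equity-only; a current Tier 1 Exemption Letter is held. But applying paragraphs (m)–(n): (m) operates against (c): at least one employee exceeds 30 hours/week. (n) is inapplicable (the design studio is classified under the services sector), so (m) stands. (c) is therefore removed.
Exception (d) requires that all employees are immediate family members of the owner; but at least one employee is not a family member, so (d) is unavailable.
Every exception is unavailable, so the rule governs.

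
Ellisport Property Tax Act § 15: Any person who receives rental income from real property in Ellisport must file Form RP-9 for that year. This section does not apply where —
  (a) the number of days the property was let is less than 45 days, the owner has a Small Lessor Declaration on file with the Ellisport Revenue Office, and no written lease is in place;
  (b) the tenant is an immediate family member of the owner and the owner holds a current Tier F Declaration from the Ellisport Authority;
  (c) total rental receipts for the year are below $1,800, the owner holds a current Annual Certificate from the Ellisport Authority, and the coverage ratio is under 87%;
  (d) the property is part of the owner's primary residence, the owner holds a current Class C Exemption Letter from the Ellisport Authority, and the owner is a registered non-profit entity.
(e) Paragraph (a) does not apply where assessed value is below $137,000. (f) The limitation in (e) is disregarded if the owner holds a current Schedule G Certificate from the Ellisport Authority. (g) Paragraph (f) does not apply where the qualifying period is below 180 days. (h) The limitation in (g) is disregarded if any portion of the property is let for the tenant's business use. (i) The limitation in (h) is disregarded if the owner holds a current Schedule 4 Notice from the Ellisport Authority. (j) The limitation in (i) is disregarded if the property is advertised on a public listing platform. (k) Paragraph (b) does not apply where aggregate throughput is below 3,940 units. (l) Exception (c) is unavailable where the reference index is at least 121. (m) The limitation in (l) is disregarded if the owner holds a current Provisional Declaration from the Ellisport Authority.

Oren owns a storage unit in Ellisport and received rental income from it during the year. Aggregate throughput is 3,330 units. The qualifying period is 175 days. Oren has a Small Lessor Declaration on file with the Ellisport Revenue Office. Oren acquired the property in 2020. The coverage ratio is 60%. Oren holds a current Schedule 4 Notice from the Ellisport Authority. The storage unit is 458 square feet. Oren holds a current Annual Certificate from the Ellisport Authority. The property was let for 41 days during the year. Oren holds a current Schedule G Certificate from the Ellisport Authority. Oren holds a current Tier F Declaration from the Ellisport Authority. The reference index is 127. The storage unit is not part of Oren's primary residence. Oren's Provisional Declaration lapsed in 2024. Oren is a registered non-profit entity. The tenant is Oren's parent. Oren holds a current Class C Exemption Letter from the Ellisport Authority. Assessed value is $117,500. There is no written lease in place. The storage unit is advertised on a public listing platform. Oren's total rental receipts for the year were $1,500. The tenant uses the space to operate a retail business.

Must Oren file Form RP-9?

No — exception (a) applies; Oren is not required to file Form RP-9.

Exception (a): the number of days the property was let is 41 days, less than the 45 days limit; a Small Lessor Declaration is on file; there is no written lease — every condition holds. Considering the limiting provisions: (e) applies (assessed value is $117,500, below the $137,000 limit), but is itself disapplied by (f): (f) operates against (e): a current Schedule G Certificate is held. (g) operates (the qualifying period is 175 days, below the 180 days limit), but is overridden by (h): (h) is engaged — the space is let for business use. (i) is engaged (a current Schedule 4 Notice is held), but yields to (j): (j) operates against (i): the property is publicly advertised. So (a) applies.
Exception (b)'s conditions are all satisfied: the tenant is an immediate family member; a current Tier F Declaration is held. But: (k) is engaged — aggregate throughput is 3,330 units, below the 3,940 units limit. (b) is therefore removed.
All of (c)'s requirements are met (total rental receipts for the year are $1,500, below the $1,800 limit; a current Annual Certificate is held; the coverage ratio is 60%, under the 87% limit). But applying paragraphs (l)–(m): (l) operates — the reference index is 127, meeting the 121 threshold. (m), which would lift (l), is not engaged — the Provisional Declaration is not current. So (c) is unavailable.
Exception (d) does not apply: the storage unit is not part of the primary residence.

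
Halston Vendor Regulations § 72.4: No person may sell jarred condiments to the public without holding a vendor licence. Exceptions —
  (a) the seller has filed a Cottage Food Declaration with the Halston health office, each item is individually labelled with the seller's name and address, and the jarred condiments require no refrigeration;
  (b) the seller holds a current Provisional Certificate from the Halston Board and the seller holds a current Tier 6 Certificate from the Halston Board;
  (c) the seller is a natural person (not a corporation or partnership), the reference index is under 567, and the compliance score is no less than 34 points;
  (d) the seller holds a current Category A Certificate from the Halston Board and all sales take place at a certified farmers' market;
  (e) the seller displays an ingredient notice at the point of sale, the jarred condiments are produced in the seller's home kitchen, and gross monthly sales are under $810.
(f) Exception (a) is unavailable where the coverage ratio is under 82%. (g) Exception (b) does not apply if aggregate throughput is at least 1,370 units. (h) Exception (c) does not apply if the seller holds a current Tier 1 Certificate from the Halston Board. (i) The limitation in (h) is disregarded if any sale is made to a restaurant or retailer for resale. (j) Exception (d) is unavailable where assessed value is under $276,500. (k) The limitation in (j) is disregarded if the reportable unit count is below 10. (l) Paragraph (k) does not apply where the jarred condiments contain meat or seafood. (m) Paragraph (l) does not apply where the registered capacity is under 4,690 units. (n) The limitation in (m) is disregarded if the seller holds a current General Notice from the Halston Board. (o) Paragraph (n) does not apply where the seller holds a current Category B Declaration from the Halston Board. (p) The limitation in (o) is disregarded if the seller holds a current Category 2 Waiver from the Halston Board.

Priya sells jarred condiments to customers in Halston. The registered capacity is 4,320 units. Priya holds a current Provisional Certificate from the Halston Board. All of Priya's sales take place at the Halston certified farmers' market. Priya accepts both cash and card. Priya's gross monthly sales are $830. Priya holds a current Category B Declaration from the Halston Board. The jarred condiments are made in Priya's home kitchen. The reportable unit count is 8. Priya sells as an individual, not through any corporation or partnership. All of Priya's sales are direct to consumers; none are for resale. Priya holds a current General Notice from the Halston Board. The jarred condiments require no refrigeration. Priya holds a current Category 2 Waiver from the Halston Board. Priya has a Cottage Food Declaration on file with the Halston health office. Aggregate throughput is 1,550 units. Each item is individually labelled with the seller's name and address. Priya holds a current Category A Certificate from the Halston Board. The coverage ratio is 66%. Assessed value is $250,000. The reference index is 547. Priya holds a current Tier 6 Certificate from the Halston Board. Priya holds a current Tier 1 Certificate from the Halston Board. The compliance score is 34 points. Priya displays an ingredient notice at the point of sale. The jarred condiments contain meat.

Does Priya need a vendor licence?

Exception (a) is satisfied on its face — a Cottage Food Declaration is on file; items are individually labelled; the jarred condiments are shelf-stable. But: (f) operates — the coverage ratio is 66%, under the 82% limit. (a) is therefore removed.
Exception (b): a current Provisional Certificate is held; a current Tier 6 Certificate is held — every condition holds. But: (g) operates against (b): aggregate throughput is 1,550 units, meeting the 1,370 units threshold. Exception (b) does not apply.
Exception (c)'s conditions are all satisfied: the seller is a natural person; the reference index is 547, under the 567 limit; the compliance score is 34 points, meeting the 34 points threshold. But applying paragraphs (h)–(i): (h) operates — a current Tier 1 Certificate is held. (i), which would lift (h), is not triggered — no sales are for resale. Exception (c) does not apply.
Exception (d): a current Category A Certificate is held; all sales are at a certified farmers' market — every condition holds. But applying paragraphs (j)–(p): (j) operates against (d): assessed value is $250,000, under the $276,500 limit. (k) operates (the reportable unit count is 8, below the 10 limit), but is itself disapplied by (l): (l) applies — the jarred condiments contain meat. (m) would limit (l) — the registered capacity is 4,320 units, under the 4,690 units limit — but (n) sets (m) aside: (n) applies — a current General Notice is held. (o) would limit (n) — a current Category B Declaration is held — but (p) sets (o) aside: (p) operates against (o): a current Category 2 Waiver is held. So (d) is unavailable.
Exception (e) fails — gross monthly sales are $830, not under $810.
No exception is made out. Priya falls within the general rule.

Yes — Priya must hold a vendor licence.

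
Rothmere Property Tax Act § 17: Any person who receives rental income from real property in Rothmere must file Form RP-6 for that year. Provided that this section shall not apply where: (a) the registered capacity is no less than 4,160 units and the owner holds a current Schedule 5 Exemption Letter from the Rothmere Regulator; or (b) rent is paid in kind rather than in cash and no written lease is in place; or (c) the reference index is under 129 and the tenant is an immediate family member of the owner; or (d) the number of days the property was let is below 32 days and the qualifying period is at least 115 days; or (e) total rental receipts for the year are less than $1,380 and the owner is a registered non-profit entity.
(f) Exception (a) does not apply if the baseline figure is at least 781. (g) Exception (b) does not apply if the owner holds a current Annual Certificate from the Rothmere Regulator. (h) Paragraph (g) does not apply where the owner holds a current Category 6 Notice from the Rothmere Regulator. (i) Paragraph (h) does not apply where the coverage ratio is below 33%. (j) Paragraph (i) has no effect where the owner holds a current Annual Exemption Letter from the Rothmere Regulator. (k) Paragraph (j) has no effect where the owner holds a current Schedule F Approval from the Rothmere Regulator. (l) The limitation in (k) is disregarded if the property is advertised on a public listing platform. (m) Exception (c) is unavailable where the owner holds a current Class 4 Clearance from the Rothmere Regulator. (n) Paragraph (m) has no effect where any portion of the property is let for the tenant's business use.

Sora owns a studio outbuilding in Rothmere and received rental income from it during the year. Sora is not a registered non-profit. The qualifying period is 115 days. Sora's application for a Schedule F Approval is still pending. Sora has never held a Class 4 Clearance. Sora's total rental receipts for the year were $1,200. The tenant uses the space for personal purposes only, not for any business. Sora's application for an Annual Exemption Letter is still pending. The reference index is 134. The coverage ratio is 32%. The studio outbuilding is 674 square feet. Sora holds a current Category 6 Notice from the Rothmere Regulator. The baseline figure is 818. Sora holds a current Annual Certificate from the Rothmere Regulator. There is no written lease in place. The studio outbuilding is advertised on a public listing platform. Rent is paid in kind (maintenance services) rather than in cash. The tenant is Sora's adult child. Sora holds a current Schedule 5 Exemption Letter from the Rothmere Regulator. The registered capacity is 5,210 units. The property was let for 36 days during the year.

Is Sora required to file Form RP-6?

Yes — Sora must file Form RP-6.

Exception (a)'s conditions are all satisfied: the registered capacity is 5,210 units, meeting the 4,160 units threshold; a current Schedule 5 Exemption Letter is held. But applying paragraph (f): (f) is engaged — the baseline figure is 818, meeting the 781 threshold. So (a) is unavailable.
Exception (b)'s conditions are all satisfied: rent is paid in kind; there is no written lease. But applying paragraphs (g)–(l): (g) operates — a current Annual Certificate is held. (h) is triggered (a current Category 6 Notice is held), but is overridden by (i): (i) is engaged — the coverage ratio is 32%, below the 33% limit. (j), which would lift (i), is not triggered — no current Annual Exemption Letter is held. Exception (b) does not apply.
Exception (c) fails — the reference index is 134, not under 129.
Exception (d) requires that the number of days the property was let is below 32 days; but the number of days the property was let is 36 days, not below 32 days, so (d) is unavailable.
Exception (e) does not apply: Sora is not a registered non-profit.
No exception is made out. Sora falls within the general rule.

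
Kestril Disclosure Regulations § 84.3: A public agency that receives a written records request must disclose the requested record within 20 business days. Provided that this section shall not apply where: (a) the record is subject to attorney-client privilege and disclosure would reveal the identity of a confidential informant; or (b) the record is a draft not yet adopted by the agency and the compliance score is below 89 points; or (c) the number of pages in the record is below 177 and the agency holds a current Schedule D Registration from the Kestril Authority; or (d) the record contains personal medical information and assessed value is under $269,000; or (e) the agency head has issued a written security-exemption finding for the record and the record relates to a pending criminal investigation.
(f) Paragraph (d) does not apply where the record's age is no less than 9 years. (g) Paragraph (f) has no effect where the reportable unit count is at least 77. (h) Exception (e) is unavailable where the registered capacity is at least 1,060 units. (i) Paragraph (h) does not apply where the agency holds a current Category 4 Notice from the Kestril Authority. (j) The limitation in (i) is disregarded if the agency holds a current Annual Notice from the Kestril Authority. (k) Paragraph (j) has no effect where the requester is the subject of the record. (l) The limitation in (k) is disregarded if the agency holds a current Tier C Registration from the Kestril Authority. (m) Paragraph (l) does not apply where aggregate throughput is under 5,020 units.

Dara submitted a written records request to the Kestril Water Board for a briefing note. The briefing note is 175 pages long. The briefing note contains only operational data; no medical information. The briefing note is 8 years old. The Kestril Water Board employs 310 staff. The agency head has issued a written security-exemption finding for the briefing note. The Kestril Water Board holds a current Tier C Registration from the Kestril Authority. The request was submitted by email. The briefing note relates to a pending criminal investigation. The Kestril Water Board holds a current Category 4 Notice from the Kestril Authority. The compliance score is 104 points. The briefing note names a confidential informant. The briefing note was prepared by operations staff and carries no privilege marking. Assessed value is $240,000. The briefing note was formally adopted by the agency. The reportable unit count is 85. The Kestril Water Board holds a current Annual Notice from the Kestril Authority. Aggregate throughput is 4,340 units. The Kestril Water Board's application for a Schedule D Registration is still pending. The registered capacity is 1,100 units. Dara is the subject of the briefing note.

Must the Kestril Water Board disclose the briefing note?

No — exception (e) applies; the Kestril Water Board is not required to disclose the briefing note.

Exception (a) requires that the record is subject to attorney-client privilege; but the briefing note carries no privilege marking, so (a) is unavailable.
Exception (b) requires that the record is a draft not yet adopted by the agency; but the briefing note has been formally adopted, so (b) is unavailable.
Exception (c) fails — there is no Schedule D Registration in force.
Exception (d) requires that the record contains personal medical information; but the briefing note contains only operational data, so (d) is unavailable.
Exception (e) is satisfied on its face — a written security-exemption finding has been issued; the briefing note relates to a pending investigation. Considering the limiting provisions: (h) is engaged (the registered capacity is 1,100 units, meeting the 1,060 units threshold), but is set aside by (i): (i) operates against (h): a current Category 4 Notice is held. (j) applies (a current Annual Notice is held), but yields to (k): (k) operates against (j): Dara is the subject of the briefing note. (l) applies (a current Tier C Registration is held), but is overridden by (m): (m) operates — aggregate throughput is 4,340 units, under the 5,020 units limit. (e) remains available.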